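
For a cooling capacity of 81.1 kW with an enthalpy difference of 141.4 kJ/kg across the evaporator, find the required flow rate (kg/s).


m_dot = Q / dh
m_dot = 81.1 / 141.4
m_dot = 0.5736 kg/s

0.5736


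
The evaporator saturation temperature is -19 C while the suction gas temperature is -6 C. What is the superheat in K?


Superheat = T_suction - T_evap
Superheat = -6 - (-19)
Superheat = 13 K

13


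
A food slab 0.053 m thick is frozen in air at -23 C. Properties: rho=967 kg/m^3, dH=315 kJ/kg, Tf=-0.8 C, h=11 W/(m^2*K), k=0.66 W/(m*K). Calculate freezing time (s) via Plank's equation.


dT = -0.8 - (-23) = 22.2 K
term1 = a/(2h) = 0.053/(2*11) = 0.002409090909
term2 = a^2/(8k) = 0.053^2/(8*0.66) = 0.0005320075758
t = rho*dH*1000/dT * (term1 + term2)
t = 967*315*1000/22.2 * (0.002409090909 + 0.0005320075758)
t = 40355 s

40355


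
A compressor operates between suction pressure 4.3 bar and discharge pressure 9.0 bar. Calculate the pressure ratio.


PR = P_high / P_low
PR = 9.0 / 4.3
PR = 2.093

2.093


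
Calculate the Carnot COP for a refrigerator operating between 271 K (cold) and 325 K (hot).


dT = 325 - 271 = 54 K
COP_carnot = T_cold / dT = 271 / 54
COP_carnot = 5.019

5.019


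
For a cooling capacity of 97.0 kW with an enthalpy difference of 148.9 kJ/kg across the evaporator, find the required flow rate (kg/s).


m_dot = Q / dh
m_dot = 97.0 / 148.9
m_dot = 0.6514 kg/s

0.6514


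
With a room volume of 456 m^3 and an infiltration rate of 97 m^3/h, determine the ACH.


ACH = flow / volume
ACH = 97 / 456
ACH = 0.213

0.213


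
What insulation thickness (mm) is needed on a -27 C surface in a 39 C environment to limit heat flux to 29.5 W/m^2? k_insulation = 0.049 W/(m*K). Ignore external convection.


dT = 39 - (-27) = 66 K
thickness = k * dT / q_max * 1000
thickness = 0.049 * 66 / 29.5 * 1000
thickness = 109.6 mm

109.6


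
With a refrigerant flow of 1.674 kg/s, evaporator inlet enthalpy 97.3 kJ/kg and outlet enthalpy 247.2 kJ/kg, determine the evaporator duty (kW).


dh = 247.2 - 97.3 = 149.9 kJ/kg
Q_evap = m_dot * dh = 1.674 * 149.9
Q_evap = 250.93 kW

250.93


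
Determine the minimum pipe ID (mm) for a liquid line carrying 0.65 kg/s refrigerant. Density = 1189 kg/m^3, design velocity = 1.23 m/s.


A = m_dot / (rho * v) = 0.65 / (1189 * 1.23) = 0.0004444535614 m^2
d = sqrt(4*A/pi) * 1000
d = 23.8 mm

23.8


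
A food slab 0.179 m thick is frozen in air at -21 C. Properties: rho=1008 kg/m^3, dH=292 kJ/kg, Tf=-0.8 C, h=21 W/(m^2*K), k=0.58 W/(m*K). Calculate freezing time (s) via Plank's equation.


dT = -0.8 - (-21) = 20.2 K
term1 = a/(2h) = 0.179/(2*21) = 0.004261904762
term2 = a^2/(8k) = 0.179^2/(8*0.58) = 0.006905387931
t = rho*dH*1000/dT * (term1 + term2)
t = 1008*292*1000/20.2 * (0.004261904762 + 0.006905387931)
t = 162720 s

162720


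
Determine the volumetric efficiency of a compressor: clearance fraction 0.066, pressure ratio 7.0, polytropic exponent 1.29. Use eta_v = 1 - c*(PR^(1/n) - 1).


PR^(1/n) = 7.0^(1/1.29) = 4.5197536
eta_v = 1 - 0.066 * (4.5197536 - 1)
eta_v = 0.7677

0.7677


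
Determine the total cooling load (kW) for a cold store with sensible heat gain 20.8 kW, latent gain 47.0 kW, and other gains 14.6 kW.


Q_total = Q_s + Q_l + Q_misc
Q_total = 20.8 + 47.0 + 14.6
Q_total = 82.4 kW

82.4


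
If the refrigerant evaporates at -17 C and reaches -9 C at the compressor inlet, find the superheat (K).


Superheat = T_suction - T_evap
Superheat = -9 - (-17)
Superheat = 8 K

8


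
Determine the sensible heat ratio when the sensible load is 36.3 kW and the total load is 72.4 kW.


SHR = Q_sensible / Q_total
SHR = 36.3 / 72.4
SHR = 0.501

0.501


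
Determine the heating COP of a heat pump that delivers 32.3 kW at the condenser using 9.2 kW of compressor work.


COP_hp = Q_cond / W
COP_hp = 32.3 / 9.2
COP_hp = 3.511

3.511


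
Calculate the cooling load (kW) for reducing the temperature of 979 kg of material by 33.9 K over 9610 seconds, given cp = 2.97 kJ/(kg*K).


Q = m * cp * dT / t
Q = 979 * 2.97 * 33.9 / 9610
Q = 10.257 kW

10.257


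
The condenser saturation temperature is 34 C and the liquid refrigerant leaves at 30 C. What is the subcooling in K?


Subcooling = T_cond - T_liquid
Subcooling = 34 - 30
Subcooling = 4 K

4


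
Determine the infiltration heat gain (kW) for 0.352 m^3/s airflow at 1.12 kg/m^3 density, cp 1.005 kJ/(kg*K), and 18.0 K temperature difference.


Q = V_dot * rho * cp * dT
Q = 0.352 * 1.12 * 1.005 * 18.0
Q = 7.132 kW

7.132


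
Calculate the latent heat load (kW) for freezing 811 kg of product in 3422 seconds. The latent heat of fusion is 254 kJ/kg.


Q_lat = m * h_fg / t
Q_lat = 811 * 254 / 3422
Q_lat = 60.2 kW

60.2


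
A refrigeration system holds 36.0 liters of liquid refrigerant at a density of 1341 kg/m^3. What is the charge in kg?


Charge = V * rho / 1000
Charge = 36.0 * 1341 / 1000
Charge = 48.28 kg

48.28


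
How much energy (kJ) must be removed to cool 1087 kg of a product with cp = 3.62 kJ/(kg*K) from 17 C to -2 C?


dT = 17 - (-2) = 19 K
Q = m * cp * dT = 1087 * 3.62 * 19
Q = 74764 kJ

74764


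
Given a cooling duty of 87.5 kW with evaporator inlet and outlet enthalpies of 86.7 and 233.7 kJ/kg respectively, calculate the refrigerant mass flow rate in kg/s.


dh = 233.7 - 86.7 = 147.0 kJ/kg
m_dot = Q / dh = 87.5 / 147.0 = 0.5952 kg/s

0.5952


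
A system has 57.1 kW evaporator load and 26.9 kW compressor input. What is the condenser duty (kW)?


Q_cond = Q_evap + W
Q_cond = 57.1 + 26.9
Q_cond = 84.0 kW

84.0


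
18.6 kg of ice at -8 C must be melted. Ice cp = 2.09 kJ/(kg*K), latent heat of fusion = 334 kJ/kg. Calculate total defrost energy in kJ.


Sensible heat = cp * dT = 2.09 * 8 = 16.72 kJ/kg
Total per kg = 16.72 + 334 = 350.72 kJ/kg
Q = m * total = 18.6 * 350.72
Q = 6523.4 kJ

6523.4


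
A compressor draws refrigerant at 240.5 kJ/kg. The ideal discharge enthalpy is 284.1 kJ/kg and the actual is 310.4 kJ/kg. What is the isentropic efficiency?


dh_ideal = 284.1 - 240.5 = 43.6 kJ/kg
dh_actual = 310.4 - 240.5 = 69.9 kJ/kg
eta_s = dh_ideal / dh_actual = 43.6 / 69.9
eta_s = 0.6237

0.6237


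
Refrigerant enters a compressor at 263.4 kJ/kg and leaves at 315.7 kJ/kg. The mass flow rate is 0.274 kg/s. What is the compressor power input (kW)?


dh = 315.7 - 263.4 = 52.3 kJ/kg
W = m_dot * dh = 0.274 * 52.3 = 14.33 kW

14.33


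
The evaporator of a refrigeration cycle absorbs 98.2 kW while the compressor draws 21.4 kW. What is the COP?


COP = Q_evap / W
COP = 98.2 / 21.4
COP = 4.589

4.589


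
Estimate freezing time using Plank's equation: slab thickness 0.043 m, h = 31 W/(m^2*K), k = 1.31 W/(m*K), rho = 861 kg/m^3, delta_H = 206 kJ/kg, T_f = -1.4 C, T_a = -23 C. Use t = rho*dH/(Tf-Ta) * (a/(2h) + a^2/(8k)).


dT = -1.4 - (-23) = 21.6 K
term1 = a/(2h) = 0.043/(2*31) = 0.0006935483871
term2 = a^2/(8k) = 0.043^2/(8*1.31) = 0.0001764312977
t = rho*dH*1000/dT * (term1 + term2)
t = 861*206*1000/21.6 * (0.0006935483871 + 0.0001764312977)
t = 7144 s

7144


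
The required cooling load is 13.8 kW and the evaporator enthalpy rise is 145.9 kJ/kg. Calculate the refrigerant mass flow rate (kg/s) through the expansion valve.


m_dot = Q / dh
m_dot = 13.8 / 145.9
m_dot = 0.0946 kg/s

0.0946


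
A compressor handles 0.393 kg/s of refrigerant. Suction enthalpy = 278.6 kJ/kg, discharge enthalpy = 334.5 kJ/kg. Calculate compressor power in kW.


dh = 334.5 - 278.6 = 55.9 kJ/kg
W = m_dot * dh = 0.393 * 55.9 = 21.97 kW

21.97


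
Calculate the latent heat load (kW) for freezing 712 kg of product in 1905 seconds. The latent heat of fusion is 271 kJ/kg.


Q_lat = m * h_fg / t
Q_lat = 712 * 271 / 1905
Q_lat = 101.29 kW

101.29


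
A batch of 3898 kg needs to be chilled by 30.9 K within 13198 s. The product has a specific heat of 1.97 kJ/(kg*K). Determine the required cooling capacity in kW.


Q = m * cp * dT / t
Q = 3898 * 1.97 * 30.9 / 13198
Q = 17.979 kW

17.979


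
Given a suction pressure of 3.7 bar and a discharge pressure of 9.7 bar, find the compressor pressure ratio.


PR = P_high / P_low
PR = 9.7 / 3.7
PR = 2.622

2.622


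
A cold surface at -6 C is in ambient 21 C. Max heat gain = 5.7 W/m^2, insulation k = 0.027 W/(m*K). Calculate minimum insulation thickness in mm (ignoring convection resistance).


dT = 21 - (-6) = 27 K
thickness = k * dT / q_max * 1000
thickness = 0.027 * 27 / 5.7 * 1000
thickness = 127.9 mm

127.9


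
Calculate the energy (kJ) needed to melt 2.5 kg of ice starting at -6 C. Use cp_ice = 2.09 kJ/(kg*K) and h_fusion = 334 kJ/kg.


Sensible heat = cp * dT = 2.09 * 6 = 12.54 kJ/kg
Total per kg = 12.54 + 334 = 346.54 kJ/kg
Q = m * total = 2.5 * 346.54
Q = 866.4 kJ

866.4


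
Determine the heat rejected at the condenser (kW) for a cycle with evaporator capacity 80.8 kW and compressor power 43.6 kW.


Q_cond = Q_evap + W
Q_cond = 80.8 + 43.6
Q_cond = 124.4 kW

124.4


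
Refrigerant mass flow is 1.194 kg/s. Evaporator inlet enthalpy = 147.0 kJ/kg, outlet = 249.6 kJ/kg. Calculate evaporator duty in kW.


dh = 249.6 - 147.0 = 102.6 kJ/kg
Q_evap = m_dot * dh = 1.194 * 102.6
Q_evap = 122.5 kW

122.5


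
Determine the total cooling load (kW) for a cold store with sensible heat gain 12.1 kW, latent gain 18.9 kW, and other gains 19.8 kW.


Q_total = Q_s + Q_l + Q_misc
Q_total = 12.1 + 18.9 + 19.8
Q_total = 50.8 kW

50.8


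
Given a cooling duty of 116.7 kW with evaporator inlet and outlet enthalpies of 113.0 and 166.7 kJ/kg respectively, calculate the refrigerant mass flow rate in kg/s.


dh = 166.7 - 113.0 = 53.7 kJ/kg
m_dot = Q / dh = 116.7 / 53.7 = 2.1732 kg/s

2.1732


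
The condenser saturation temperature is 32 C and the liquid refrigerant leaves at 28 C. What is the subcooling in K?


Subcooling = T_cond - T_liquid
Subcooling = 32 - 28
Subcooling = 4 K

4


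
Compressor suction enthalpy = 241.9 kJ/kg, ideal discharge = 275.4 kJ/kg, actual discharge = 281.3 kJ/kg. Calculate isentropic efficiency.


dh_ideal = 275.4 - 241.9 = 33.5 kJ/kg
dh_actual = 281.3 - 241.9 = 39.4 kJ/kg
eta_s = dh_ideal / dh_actual = 33.5 / 39.4
eta_s = 0.8503

0.8503


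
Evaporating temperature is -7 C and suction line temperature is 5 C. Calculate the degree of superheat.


Superheat = T_suction - T_evap
Superheat = 5 - (-7)
Superheat = 12 K

12


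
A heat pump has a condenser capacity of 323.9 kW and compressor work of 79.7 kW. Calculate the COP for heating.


COP_hp = Q_cond / W
COP_hp = 323.9 / 79.7
COP_hp = 4.064

4.064


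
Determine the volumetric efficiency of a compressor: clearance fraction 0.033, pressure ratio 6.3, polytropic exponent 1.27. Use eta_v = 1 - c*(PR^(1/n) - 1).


PR^(1/n) = 6.3^(1/1.27) = 4.25992553
eta_v = 1 - 0.033 * (4.25992553 - 1)
eta_v = 0.8924

0.8924


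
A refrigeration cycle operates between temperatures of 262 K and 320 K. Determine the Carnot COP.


dT = 320 - 262 = 58 K
COP_carnot = T_cold / dT = 262 / 58
COP_carnot = 4.517

4.517


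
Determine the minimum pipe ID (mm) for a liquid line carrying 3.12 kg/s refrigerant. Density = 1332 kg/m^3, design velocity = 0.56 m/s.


A = m_dot / (rho * v) = 3.12 / (1332 * 0.56) = 0.004182754183 m^2
d = sqrt(4*A/pi) * 1000
d = 73.0 mm

73.0


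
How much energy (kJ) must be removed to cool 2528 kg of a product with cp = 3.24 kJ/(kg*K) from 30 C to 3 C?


dT = 30 - (3) = 27 K
Q = m * cp * dT = 2528 * 3.24 * 27
Q = 221149 kJ

221149


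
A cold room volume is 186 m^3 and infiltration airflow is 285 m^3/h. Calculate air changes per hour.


ACH = flow / volume
ACH = 285 / 186
ACH = 1.532

1.532


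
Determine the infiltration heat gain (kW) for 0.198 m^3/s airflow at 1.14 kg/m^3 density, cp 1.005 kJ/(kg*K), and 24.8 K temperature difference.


Q = V_dot * rho * cp * dT
Q = 0.198 * 1.14 * 1.005 * 24.8
Q = 5.626 kW

5.626


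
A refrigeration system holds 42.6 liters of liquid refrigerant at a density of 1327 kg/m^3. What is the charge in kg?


Charge = V * rho / 1000
Charge = 42.6 * 1327 / 1000
Charge = 56.53 kg

56.53


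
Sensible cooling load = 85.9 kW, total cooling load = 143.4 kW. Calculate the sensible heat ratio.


SHR = Q_sensible / Q_total
SHR = 85.9 / 143.4
SHR = 0.599

0.599


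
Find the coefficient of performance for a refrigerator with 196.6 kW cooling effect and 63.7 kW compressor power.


COP = Q_evap / W
COP = 196.6 / 63.7
COP = 3.086

3.086


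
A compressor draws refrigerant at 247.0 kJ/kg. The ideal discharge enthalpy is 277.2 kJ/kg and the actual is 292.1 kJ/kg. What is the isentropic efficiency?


dh_ideal = 277.2 - 247.0 = 30.2 kJ/kg
dh_actual = 292.1 - 247.0 = 45.1 kJ/kg
eta_s = dh_ideal / dh_actual = 30.2 / 45.1
eta_s = 0.6696

0.6696


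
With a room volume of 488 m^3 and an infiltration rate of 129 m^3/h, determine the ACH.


ACH = flow / volume
ACH = 129 / 488
ACH = 0.264

0.264


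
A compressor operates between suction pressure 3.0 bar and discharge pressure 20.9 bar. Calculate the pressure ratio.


PR = P_high / P_low
PR = 20.9 / 3.0
PR = 6.967

6.967


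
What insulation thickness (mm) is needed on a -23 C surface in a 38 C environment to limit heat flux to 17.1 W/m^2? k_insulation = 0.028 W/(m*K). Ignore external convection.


dT = 38 - (-23) = 61 K
thickness = k * dT / q_max * 1000
thickness = 0.028 * 61 / 17.1 * 1000
thickness = 99.9 mm

99.9


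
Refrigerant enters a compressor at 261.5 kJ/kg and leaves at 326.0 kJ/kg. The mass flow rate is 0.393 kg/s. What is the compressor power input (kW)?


dh = 326.0 - 261.5 = 64.5 kJ/kg
W = m_dot * dh = 0.393 * 64.5 = 25.35 kW

25.35


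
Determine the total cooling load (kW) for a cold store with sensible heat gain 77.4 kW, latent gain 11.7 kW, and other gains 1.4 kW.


Q_total = Q_s + Q_l + Q_misc
Q_total = 77.4 + 11.7 + 1.4
Q_total = 90.5 kW

90.5


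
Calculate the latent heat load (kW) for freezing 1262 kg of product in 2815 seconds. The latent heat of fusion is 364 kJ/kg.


Q_lat = m * h_fg / t
Q_lat = 1262 * 364 / 2815
Q_lat = 163.19 kW

163.19


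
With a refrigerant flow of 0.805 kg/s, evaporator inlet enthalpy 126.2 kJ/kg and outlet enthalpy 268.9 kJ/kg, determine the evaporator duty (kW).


dh = 268.9 - 126.2 = 142.7 kJ/kg
Q_evap = m_dot * dh = 0.805 * 142.7
Q_evap = 114.87 kW

114.87


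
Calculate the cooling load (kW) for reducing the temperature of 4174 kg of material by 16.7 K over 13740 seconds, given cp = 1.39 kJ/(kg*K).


Q = m * cp * dT / t
Q = 4174 * 1.39 * 16.7 / 13740
Q = 7.052 kW

7.052


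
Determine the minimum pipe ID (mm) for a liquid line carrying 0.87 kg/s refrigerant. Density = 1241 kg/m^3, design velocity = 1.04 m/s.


A = m_dot / (rho * v) = 0.87 / (1241 * 1.04) = 0.0006740841753 m^2
d = sqrt(4*A/pi) * 1000
d = 29.3 mm

29.3


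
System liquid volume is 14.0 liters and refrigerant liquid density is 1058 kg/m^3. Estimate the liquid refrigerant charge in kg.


Charge = V * rho / 1000
Charge = 14.0 * 1058 / 1000
Charge = 14.81 kg

14.81


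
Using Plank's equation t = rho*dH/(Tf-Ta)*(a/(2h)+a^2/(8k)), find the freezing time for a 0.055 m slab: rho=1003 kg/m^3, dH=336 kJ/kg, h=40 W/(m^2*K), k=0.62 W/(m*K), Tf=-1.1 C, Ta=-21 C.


dT = -1.1 - (-21) = 19.9 K
term1 = a/(2h) = 0.055/(2*40) = 0.0006875
term2 = a^2/(8k) = 0.055^2/(8*0.62) = 0.0006098790323
t = rho*dH*1000/dT * (term1 + term2)
t = 1003*336*1000/19.9 * (0.0006875 + 0.0006098790323)
t = 21971 s

21971


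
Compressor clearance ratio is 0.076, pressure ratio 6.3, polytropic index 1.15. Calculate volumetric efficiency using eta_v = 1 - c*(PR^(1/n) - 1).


PR^(1/n) = 6.3^(1/1.15) = 4.95540025
eta_v = 1 - 0.076 * (4.95540025 - 1)
eta_v = 0.6994

0.6994


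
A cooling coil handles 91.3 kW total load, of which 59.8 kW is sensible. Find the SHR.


SHR = Q_sensible / Q_total
SHR = 59.8 / 91.3
SHR = 0.655

0.655


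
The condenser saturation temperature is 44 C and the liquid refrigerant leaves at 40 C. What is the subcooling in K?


Subcooling = T_cond - T_liquid
Subcooling = 44 - 40
Subcooling = 4 K

4


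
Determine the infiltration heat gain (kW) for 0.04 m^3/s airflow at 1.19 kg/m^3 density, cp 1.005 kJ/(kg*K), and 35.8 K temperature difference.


Q = V_dot * rho * cp * dT
Q = 0.04 * 1.19 * 1.005 * 35.8
Q = 1.713 kW

1.713


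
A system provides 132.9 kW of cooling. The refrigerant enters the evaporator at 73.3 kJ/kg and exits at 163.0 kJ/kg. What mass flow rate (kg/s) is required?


dh = 163.0 - 73.3 = 89.7 kJ/kg
m_dot = Q / dh = 132.9 / 89.7 = 1.4816 kg/s

1.4816


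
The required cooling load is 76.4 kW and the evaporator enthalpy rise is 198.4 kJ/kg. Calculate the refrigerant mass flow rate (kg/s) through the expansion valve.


m_dot = Q / dh
m_dot = 76.4 / 198.4
m_dot = 0.3851 kg/s

0.3851


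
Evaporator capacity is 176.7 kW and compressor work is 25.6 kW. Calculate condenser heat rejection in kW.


Q_cond = Q_evap + W
Q_cond = 176.7 + 25.6
Q_cond = 202.3 kW

202.3


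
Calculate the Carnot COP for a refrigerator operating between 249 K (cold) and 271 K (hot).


dT = 271 - 249 = 22 K
COP_carnot = T_cold / dT = 249 / 22
COP_carnot = 11.318

11.318


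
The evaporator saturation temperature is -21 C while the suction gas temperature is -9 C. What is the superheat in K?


Superheat = T_suction - T_evap
Superheat = -9 - (-21)
Superheat = 12 K

12


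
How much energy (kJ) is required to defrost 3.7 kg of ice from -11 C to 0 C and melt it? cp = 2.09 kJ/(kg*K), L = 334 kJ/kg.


Sensible heat = cp * dT = 2.09 * 11 = 22.99 kJ/kg
Total per kg = 22.99 + 334 = 356.99 kJ/kg
Q = m * total = 3.7 * 356.99
Q = 1320.9 kJ

1320.9


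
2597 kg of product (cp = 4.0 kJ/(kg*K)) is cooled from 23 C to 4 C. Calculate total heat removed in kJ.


dT = 23 - (4) = 19 K
Q = m * cp * dT = 2597 * 4.0 * 19
Q = 197372 kJ

197372


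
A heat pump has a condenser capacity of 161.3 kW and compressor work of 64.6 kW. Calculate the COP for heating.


COP_hp = Q_cond / W
COP_hp = 161.3 / 64.6
COP_hp = 2.497

2.497


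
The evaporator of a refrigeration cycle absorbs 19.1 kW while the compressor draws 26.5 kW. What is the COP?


COP = Q_evap / W
COP = 19.1 / 26.5
COP = 0.721

0.721


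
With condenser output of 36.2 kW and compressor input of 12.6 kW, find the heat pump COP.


COP_hp = Q_cond / W
COP_hp = 36.2 / 12.6
COP_hp = 2.873

2.873


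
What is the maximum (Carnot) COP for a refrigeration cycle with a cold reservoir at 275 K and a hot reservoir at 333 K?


dT = 333 - 275 = 58 K
COP_carnot = T_cold / dT = 275 / 58
COP_carnot = 4.741

4.741


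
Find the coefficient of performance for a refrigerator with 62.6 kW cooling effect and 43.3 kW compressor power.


COP = Q_evap / W
COP = 62.6 / 43.3
COP = 1.446

1.446


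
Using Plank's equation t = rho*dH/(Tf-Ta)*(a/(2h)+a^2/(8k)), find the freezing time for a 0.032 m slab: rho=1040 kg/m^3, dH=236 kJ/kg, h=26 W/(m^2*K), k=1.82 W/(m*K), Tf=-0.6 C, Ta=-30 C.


dT = -0.6 - (-30) = 29.4 K
term1 = a/(2h) = 0.032/(2*26) = 0.0006153846154
term2 = a^2/(8k) = 0.032^2/(8*1.82) = 0.00007032967033
t = rho*dH*1000/dT * (term1 + term2)
t = 1040*236*1000/29.4 * (0.0006153846154 + 0.00007032967033)
t = 5725 s

5725


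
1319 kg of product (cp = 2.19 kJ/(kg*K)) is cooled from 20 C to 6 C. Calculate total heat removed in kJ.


dT = 20 - (6) = 14 K
Q = m * cp * dT = 1319 * 2.19 * 14
Q = 40441 kJ

40441


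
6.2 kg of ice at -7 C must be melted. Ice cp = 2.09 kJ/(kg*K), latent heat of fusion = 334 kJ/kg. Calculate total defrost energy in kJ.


Sensible heat = cp * dT = 2.09 * 7 = 14.63 kJ/kg
Total per kg = 14.63 + 334 = 348.63 kJ/kg
Q = m * total = 6.2 * 348.63
Q = 2161.5 kJ

2161.5


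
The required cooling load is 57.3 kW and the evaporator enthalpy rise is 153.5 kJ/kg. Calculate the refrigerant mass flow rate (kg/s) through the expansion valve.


m_dot = Q / dh
m_dot = 57.3 / 153.5
m_dot = 0.3733 kg/s

0.3733


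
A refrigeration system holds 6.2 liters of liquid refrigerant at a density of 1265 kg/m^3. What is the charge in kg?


Charge = V * rho / 1000
Charge = 6.2 * 1265 / 1000
Charge = 7.84 kg

7.84


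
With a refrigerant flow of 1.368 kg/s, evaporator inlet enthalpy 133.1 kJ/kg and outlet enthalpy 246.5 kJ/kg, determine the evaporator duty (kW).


dh = 246.5 - 133.1 = 113.4 kJ/kg
Q_evap = m_dot * dh = 1.368 * 113.4
Q_evap = 155.13 kW

155.13


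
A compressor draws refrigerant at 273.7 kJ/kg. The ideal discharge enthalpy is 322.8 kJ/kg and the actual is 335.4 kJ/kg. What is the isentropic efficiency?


dh_ideal = 322.8 - 273.7 = 49.1 kJ/kg
dh_actual = 335.4 - 273.7 = 61.7 kJ/kg
eta_s = dh_ideal / dh_actual = 49.1 / 61.7
eta_s = 0.7958

0.7958


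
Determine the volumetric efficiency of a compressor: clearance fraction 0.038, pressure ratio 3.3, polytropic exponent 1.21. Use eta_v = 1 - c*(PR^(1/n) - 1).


PR^(1/n) = 3.3^(1/1.21) = 2.68240233
eta_v = 1 - 0.038 * (2.68240233 - 1)
eta_v = 0.9361

0.9361


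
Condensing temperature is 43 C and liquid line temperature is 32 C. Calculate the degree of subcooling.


Subcooling = T_cond - T_liquid
Subcooling = 43 - 32
Subcooling = 11 K

11


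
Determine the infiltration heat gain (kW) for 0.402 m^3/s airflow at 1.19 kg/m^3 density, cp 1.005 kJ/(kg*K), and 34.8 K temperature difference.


Q = V_dot * rho * cp * dT
Q = 0.402 * 1.19 * 1.005 * 34.8
Q = 16.731 kW

16.731


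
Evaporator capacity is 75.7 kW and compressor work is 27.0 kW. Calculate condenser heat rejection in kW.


Q_cond = Q_evap + W
Q_cond = 75.7 + 27.0
Q_cond = 102.7 kW

102.7


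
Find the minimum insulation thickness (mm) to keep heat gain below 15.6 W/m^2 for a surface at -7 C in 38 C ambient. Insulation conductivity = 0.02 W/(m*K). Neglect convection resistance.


dT = 38 - (-7) = 45 K
thickness = k * dT / q_max * 1000
thickness = 0.02 * 45 / 15.6 * 1000
thickness = 57.7 mm

57.7


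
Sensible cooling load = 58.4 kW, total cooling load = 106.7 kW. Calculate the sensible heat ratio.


SHR = Q_sensible / Q_total
SHR = 58.4 / 106.7
SHR = 0.547

0.547


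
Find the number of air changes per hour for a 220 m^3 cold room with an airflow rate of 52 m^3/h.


ACH = flow / volume
ACH = 52 / 220
ACH = 0.236

0.236


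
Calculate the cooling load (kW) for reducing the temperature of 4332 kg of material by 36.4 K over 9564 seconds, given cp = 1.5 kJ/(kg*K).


Q = m * cp * dT / t
Q = 4332 * 1.5 * 36.4 / 9564
Q = 24.731 kW

24.731


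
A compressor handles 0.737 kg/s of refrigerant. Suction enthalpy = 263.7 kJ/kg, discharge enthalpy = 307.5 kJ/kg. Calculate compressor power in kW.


dh = 307.5 - 263.7 = 43.8 kJ/kg
W = m_dot * dh = 0.737 * 43.8 = 32.28 kW

32.28


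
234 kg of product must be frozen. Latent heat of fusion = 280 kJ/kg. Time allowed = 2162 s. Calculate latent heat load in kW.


Q_lat = m * h_fg / t
Q_lat = 234 * 280 / 2162
Q_lat = 30.31 kW

30.31


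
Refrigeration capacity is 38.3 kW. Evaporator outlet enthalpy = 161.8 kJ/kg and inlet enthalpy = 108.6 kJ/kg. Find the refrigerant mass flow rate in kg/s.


dh = 161.8 - 108.6 = 53.2 kJ/kg
m_dot = Q / dh = 38.3 / 53.2 = 0.7199 kg/s

0.7199


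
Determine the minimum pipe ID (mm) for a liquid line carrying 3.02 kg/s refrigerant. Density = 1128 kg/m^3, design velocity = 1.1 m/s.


A = m_dot / (rho * v) = 3.02 / (1128 * 1.1) = 0.002433913604 m^2
d = sqrt(4*A/pi) * 1000
d = 55.7 mm

55.7


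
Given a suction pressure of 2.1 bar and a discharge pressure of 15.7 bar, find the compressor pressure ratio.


PR = P_high / P_low
PR = 15.7 / 2.1
PR = 7.476

7.476


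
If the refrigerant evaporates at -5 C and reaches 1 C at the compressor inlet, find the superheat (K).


Superheat = T_suction - T_evap
Superheat = 1 - (-5)
Superheat = 6 K

6


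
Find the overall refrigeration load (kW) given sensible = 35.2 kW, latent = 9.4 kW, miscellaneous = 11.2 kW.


Q_total = Q_s + Q_l + Q_misc
Q_total = 35.2 + 9.4 + 11.2
Q_total = 55.8 kW

55.8


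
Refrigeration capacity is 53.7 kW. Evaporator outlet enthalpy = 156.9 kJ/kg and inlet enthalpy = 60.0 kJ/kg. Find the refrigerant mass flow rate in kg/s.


dh = 156.9 - 60.0 = 96.9 kJ/kg
m_dot = Q / dh = 53.7 / 96.9 = 0.5542 kg/s

0.5542


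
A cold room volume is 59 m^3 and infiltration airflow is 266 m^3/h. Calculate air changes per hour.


ACH = flow / volume
ACH = 266 / 59
ACH = 4.508

4.508


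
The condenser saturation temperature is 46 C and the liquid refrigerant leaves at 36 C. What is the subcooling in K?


Subcooling = T_cond - T_liquid
Subcooling = 46 - 36
Subcooling = 10 K

10


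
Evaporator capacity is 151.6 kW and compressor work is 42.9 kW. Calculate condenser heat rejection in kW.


Q_cond = Q_evap + W
Q_cond = 151.6 + 42.9
Q_cond = 194.5 kW

194.5


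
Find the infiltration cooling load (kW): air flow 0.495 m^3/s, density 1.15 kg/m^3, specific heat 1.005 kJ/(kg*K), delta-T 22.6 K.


Q = V_dot * rho * cp * dT
Q = 0.495 * 1.15 * 1.005 * 22.6
Q = 12.929 kW

12.929


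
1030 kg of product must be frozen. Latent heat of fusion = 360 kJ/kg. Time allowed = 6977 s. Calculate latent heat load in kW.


Q_lat = m * h_fg / t
Q_lat = 1030 * 360 / 6977
Q_lat = 53.15 kW

53.15


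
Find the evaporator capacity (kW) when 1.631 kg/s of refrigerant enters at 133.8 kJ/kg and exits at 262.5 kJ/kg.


dh = 262.5 - 133.8 = 128.7 kJ/kg
Q_evap = m_dot * dh = 1.631 * 128.7
Q_evap = 209.91 kW

209.91


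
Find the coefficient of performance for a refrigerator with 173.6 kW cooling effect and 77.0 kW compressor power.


COP = Q_evap / W
COP = 173.6 / 77.0
COP = 2.255

2.255


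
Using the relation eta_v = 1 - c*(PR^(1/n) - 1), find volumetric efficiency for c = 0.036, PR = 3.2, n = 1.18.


PR^(1/n) = 3.2^(1/1.18) = 2.67974335
eta_v = 1 - 0.036 * (2.67974335 - 1)
eta_v = 0.9395

0.9395


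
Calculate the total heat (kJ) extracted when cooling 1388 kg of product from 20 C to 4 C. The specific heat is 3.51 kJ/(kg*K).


dT = 20 - (4) = 16 K
Q = m * cp * dT = 1388 * 3.51 * 16
Q = 77950 kJ

77950


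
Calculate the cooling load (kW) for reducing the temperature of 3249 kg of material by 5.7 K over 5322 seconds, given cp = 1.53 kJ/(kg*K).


Q = m * cp * dT / t
Q = 3249 * 1.53 * 5.7 / 5322
Q = 5.324 kW

5.324


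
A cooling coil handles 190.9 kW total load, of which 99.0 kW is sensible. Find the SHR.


SHR = Q_sensible / Q_total
SHR = 99.0 / 190.9
SHR = 0.519

0.519


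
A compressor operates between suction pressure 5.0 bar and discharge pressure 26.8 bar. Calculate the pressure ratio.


PR = P_high / P_low
PR = 26.8 / 5.0
PR = 5.36

5.36


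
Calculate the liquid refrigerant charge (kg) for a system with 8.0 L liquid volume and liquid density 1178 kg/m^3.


Charge = V * rho / 1000
Charge = 8.0 * 1178 / 1000
Charge = 9.42 kg

9.42


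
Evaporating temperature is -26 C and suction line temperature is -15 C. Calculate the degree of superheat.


Superheat = T_suction - T_evap
Superheat = -15 - (-26)
Superheat = 11 K

11


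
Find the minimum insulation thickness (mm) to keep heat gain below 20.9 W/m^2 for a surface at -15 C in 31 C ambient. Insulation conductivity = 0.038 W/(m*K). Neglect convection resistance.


dT = 31 - (-15) = 46 K
thickness = k * dT / q_max * 1000
thickness = 0.038 * 46 / 20.9 * 1000
thickness = 83.6 mm

83.6


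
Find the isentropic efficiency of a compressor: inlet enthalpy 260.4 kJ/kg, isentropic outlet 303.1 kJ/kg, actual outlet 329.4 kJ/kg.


dh_ideal = 303.1 - 260.4 = 42.7 kJ/kg
dh_actual = 329.4 - 260.4 = 69.0 kJ/kg
eta_s = dh_ideal / dh_actual = 42.7 / 69.0
eta_s = 0.6188

0.6188


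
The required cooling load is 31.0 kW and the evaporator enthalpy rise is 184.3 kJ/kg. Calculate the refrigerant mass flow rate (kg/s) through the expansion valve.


m_dot = Q / dh
m_dot = 31.0 / 184.3
m_dot = 0.1682 kg/s

0.1682


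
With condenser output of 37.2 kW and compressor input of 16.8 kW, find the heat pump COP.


COP_hp = Q_cond / W
COP_hp = 37.2 / 16.8
COP_hp = 2.214

2.214


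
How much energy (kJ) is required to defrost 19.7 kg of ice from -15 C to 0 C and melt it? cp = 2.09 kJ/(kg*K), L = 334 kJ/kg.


Sensible heat = cp * dT = 2.09 * 15 = 31.35 kJ/kg
Total per kg = 31.35 + 334 = 365.35 kJ/kg
Q = m * total = 19.7 * 365.35
Q = 7197.4 kJ

7197.4


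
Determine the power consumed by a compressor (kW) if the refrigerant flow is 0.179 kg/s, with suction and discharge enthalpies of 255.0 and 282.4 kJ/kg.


dh = 282.4 - 255.0 = 27.4 kJ/kg
W = m_dot * dh = 0.179 * 27.4 = 4.9 kW

4.9


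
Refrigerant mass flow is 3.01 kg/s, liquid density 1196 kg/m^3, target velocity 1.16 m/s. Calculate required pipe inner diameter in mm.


A = m_dot / (rho * v) = 3.01 / (1196 * 1.16) = 0.002169588283 m^2
d = sqrt(4*A/pi) * 1000
d = 52.6 mm

52.6


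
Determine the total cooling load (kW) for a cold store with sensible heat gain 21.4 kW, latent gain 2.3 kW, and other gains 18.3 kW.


Q_total = Q_s + Q_l + Q_misc
Q_total = 21.4 + 2.3 + 18.3
Q_total = 42.0 kW

42.0


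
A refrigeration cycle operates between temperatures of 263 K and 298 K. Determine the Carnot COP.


dT = 298 - 263 = 35 K
COP_carnot = T_cold / dT = 263 / 35
COP_carnot = 7.514

7.514


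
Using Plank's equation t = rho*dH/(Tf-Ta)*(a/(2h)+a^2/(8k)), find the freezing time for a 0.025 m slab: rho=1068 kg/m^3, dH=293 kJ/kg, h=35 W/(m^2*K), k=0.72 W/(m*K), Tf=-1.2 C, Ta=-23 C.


dT = -1.2 - (-23) = 21.8 K
term1 = a/(2h) = 0.025/(2*35) = 0.0003571428571
term2 = a^2/(8k) = 0.025^2/(8*0.72) = 0.0001085069444
t = rho*dH*1000/dT * (term1 + term2)
t = 1068*293*1000/21.8 * (0.0003571428571 + 0.0001085069444)
t = 6684 s

6684


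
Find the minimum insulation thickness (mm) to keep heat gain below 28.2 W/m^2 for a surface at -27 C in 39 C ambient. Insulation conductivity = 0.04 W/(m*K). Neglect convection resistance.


dT = 39 - (-27) = 66 K
thickness = k * dT / q_max * 1000
thickness = 0.04 * 66 / 28.2 * 1000
thickness = 93.6 mm

93.6


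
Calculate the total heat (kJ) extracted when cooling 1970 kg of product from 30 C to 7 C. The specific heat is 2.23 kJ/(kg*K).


dT = 30 - (7) = 23 K
Q = m * cp * dT = 1970 * 2.23 * 23
Q = 101041 kJ

101041


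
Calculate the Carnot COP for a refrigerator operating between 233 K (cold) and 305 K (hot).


dT = 305 - 233 = 72 K
COP_carnot = T_cold / dT = 233 / 72
COP_carnot = 3.236

3.236


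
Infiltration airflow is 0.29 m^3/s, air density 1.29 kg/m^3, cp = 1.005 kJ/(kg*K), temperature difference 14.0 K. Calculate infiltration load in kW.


Q = V_dot * rho * cp * dT
Q = 0.29 * 1.29 * 1.005 * 14.0
Q = 5.264 kW

5.264


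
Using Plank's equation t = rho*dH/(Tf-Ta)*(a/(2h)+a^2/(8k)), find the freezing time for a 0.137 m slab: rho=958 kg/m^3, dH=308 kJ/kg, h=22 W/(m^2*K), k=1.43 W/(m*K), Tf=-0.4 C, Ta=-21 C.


dT = -0.4 - (-21) = 20.6 K
term1 = a/(2h) = 0.137/(2*22) = 0.003113636364
term2 = a^2/(8k) = 0.137^2/(8*1.43) = 0.001640646853
t = rho*dH*1000/dT * (term1 + term2)
t = 958*308*1000/20.6 * (0.003113636364 + 0.001640646853)
t = 68098 s

68098


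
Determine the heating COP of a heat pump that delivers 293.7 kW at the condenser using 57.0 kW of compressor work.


COP_hp = Q_cond / W
COP_hp = 293.7 / 57.0
COP_hp = 5.153

5.153


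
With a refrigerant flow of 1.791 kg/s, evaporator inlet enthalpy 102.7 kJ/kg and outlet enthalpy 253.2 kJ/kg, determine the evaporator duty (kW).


dh = 253.2 - 102.7 = 150.5 kJ/kg
Q_evap = m_dot * dh = 1.791 * 150.5
Q_evap = 269.55 kW

269.55


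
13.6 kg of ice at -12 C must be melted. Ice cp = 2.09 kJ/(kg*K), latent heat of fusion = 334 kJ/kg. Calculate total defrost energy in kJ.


Sensible heat = cp * dT = 2.09 * 12 = 25.08 kJ/kg
Total per kg = 25.08 + 334 = 359.08 kJ/kg
Q = m * total = 13.6 * 359.08
Q = 4883.5 kJ

4883.5


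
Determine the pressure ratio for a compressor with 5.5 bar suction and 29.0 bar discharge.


PR = P_high / P_low
PR = 29.0 / 5.5
PR = 5.273

5.273


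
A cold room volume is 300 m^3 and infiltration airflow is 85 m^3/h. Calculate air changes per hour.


ACH = flow / volume
ACH = 85 / 300
ACH = 0.283

0.283


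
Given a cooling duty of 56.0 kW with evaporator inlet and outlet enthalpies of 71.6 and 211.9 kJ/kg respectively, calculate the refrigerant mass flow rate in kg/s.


dh = 211.9 - 71.6 = 140.3 kJ/kg
m_dot = Q / dh = 56.0 / 140.3 = 0.3991 kg/s

0.3991


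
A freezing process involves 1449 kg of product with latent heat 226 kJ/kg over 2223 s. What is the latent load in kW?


Q_lat = m * h_fg / t
Q_lat = 1449 * 226 / 2223
Q_lat = 147.31 kW

147.31


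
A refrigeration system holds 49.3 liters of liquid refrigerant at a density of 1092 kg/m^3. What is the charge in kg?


Charge = V * rho / 1000
Charge = 49.3 * 1092 / 1000
Charge = 53.84 kg

53.84


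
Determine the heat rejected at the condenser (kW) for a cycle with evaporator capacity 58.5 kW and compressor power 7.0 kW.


Q_cond = Q_evap + W
Q_cond = 58.5 + 7.0
Q_cond = 65.5 kW

65.5


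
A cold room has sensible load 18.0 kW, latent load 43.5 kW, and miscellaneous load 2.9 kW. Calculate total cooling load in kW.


Q_total = Q_s + Q_l + Q_misc
Q_total = 18.0 + 43.5 + 2.9
Q_total = 64.4 kW

64.4


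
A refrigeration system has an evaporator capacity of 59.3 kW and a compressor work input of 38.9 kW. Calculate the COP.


COP = Q_evap / W
COP = 59.3 / 38.9
COP = 1.524

1.524


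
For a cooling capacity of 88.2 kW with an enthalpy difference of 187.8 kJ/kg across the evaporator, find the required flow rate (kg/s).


m_dot = Q / dh
m_dot = 88.2 / 187.8
m_dot = 0.4696 kg/s

0.4696


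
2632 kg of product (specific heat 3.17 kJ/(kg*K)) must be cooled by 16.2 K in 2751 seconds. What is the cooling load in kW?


Q = m * cp * dT / t
Q = 2632 * 3.17 * 16.2 / 2751
Q = 49.133 kW

49.133


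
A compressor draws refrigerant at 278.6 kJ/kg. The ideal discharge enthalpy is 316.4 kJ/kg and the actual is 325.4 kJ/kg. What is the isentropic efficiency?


dh_ideal = 316.4 - 278.6 = 37.8 kJ/kg
dh_actual = 325.4 - 278.6 = 46.8 kJ/kg
eta_s = dh_ideal / dh_actual = 37.8 / 46.8
eta_s = 0.8077

0.8077


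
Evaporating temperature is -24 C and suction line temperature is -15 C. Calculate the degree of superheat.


Superheat = T_suction - T_evap
Superheat = -15 - (-24)
Superheat = 9 K

9


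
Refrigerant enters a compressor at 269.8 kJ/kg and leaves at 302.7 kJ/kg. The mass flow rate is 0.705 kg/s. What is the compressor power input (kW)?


dh = 302.7 - 269.8 = 32.9 kJ/kg
W = m_dot * dh = 0.705 * 32.9 = 23.19 kW

23.19


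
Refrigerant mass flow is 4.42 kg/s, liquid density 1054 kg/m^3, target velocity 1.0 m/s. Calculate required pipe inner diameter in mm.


A = m_dot / (rho * v) = 4.42 / (1054 * 1.0) = 0.004193548387 m^2
d = sqrt(4*A/pi) * 1000
d = 73.1 mm

73.1


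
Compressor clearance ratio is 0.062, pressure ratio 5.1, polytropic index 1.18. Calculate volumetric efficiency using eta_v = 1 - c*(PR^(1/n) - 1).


PR^(1/n) = 5.1^(1/1.18) = 3.97773405
eta_v = 1 - 0.062 * (3.97773405 - 1)
eta_v = 0.8154

0.8154


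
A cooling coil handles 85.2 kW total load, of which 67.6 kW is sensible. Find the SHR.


SHR = Q_sensible / Q_total
SHR = 67.6 / 85.2
SHR = 0.793

0.793


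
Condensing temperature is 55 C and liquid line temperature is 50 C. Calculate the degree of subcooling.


Subcooling = T_cond - T_liquid
Subcooling = 55 - 50
Subcooling = 5 K

5


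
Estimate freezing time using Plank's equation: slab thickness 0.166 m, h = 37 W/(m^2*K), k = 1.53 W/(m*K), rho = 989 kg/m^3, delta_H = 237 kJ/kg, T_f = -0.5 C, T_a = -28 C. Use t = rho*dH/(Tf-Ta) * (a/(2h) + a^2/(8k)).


dT = -0.5 - (-28) = 27.5 K
term1 = a/(2h) = 0.166/(2*37) = 0.002243243243
term2 = a^2/(8k) = 0.166^2/(8*1.53) = 0.00225130719
t = rho*dH*1000/dT * (term1 + term2)
t = 989*237*1000/27.5 * (0.002243243243 + 0.00225130719)
t = 38309 s

38309


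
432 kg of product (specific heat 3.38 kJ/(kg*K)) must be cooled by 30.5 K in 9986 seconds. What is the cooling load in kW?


Q = m * cp * dT / t
Q = 432 * 3.38 * 30.5 / 9986
Q = 4.46 kW

4.46


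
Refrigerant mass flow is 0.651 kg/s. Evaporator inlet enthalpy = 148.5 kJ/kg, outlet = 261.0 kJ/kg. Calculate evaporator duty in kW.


dh = 261.0 - 148.5 = 112.5 kJ/kg
Q_evap = m_dot * dh = 0.651 * 112.5
Q_evap = 73.24 kW

73.24


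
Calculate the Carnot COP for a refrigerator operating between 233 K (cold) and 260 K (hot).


dT = 260 - 233 = 27 K
COP_carnot = T_cold / dT = 233 / 27
COP_carnot = 8.63

8.63


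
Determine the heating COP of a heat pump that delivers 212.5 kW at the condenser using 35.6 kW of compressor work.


COP_hp = Q_cond / W
COP_hp = 212.5 / 35.6
COP_hp = 5.969

5.969


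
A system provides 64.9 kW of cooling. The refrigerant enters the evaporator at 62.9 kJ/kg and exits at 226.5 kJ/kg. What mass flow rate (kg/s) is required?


dh = 226.5 - 62.9 = 163.6 kJ/kg
m_dot = Q / dh = 64.9 / 163.6 = 0.3967 kg/s

0.3967


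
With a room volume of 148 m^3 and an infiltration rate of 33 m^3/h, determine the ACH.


ACH = flow / volume
ACH = 33 / 148
ACH = 0.223

0.223


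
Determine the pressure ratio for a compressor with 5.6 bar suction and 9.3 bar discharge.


PR = P_high / P_low
PR = 9.3 / 5.6
PR = 1.661

1.661


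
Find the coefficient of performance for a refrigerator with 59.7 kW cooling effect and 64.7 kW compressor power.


COP = Q_evap / W
COP = 59.7 / 64.7
COP = 0.923

0.923


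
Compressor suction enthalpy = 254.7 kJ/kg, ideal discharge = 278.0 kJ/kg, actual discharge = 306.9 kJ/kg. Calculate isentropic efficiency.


dh_ideal = 278.0 - 254.7 = 23.3 kJ/kg
dh_actual = 306.9 - 254.7 = 52.2 kJ/kg
eta_s = dh_ideal / dh_actual = 23.3 / 52.2
eta_s = 0.4464

0.4464


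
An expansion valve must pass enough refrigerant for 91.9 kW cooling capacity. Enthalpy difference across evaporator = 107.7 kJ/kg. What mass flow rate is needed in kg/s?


m_dot = Q / dh
m_dot = 91.9 / 107.7
m_dot = 0.8533 kg/s

0.8533


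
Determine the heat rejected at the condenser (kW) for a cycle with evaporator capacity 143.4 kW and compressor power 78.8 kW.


Q_cond = Q_evap + W
Q_cond = 143.4 + 78.8
Q_cond = 222.2 kW

222.2


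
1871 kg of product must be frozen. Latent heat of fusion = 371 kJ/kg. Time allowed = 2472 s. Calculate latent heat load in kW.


Q_lat = m * h_fg / t
Q_lat = 1871 * 371 / 2472
Q_lat = 280.8 kW

280.8


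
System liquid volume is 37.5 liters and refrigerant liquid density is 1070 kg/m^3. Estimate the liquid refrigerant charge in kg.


Charge = V * rho / 1000
Charge = 37.5 * 1070 / 1000
Charge = 40.13 kg

40.13


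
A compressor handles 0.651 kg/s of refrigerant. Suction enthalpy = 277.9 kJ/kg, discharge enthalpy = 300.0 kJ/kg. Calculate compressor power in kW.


dh = 300.0 - 277.9 = 22.1 kJ/kg
W = m_dot * dh = 0.651 * 22.1 = 14.39 kW

14.39


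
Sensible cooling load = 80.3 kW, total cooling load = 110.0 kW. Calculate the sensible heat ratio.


SHR = Q_sensible / Q_total
SHR = 80.3 / 110.0
SHR = 0.73

0.73


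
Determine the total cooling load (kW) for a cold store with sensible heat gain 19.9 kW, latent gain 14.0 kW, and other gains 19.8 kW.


Q_total = Q_s + Q_l + Q_misc
Q_total = 19.9 + 14.0 + 19.8
Q_total = 53.7 kW

53.7


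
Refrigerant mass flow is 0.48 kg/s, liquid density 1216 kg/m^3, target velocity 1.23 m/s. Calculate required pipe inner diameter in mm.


A = m_dot / (rho * v) = 0.48 / (1216 * 1.23) = 0.0003209242619 m^2
d = sqrt(4*A/pi) * 1000
d = 20.2 mm

20.2
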